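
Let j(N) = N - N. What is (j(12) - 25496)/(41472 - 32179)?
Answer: -25496/9293 ≈ -2.7436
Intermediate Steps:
j(N) = 0
(j(12) - 25496)/(41472 - 32179) = (0 - 25496)/(41472 - 32179) = -25496/9293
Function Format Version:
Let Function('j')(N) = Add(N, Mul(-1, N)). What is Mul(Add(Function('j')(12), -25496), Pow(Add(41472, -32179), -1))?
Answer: Rational(-25496, 9293) ≈ -2.7436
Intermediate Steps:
Function('j')(N) = 0
Mul(Add(Function('j')(12), -25496), Pow(Add(41472, -32179), -1)) = Mul(Add(0, -25496), Pow(Add(41472, -32179), -1)) = Mul(-25496, Pow(9293, -1)) = Mul(-25496, Rational(1, 9293)) = Rational(-25496, 9293)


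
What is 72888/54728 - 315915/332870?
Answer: 174320811/455432734 ≈ 0.38276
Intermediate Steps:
72888/54728 - 315915/332870 = 72888*(1/54728) - 315915*1/332870 = 9111/6841 - 63183/66574 = 174320811/455432734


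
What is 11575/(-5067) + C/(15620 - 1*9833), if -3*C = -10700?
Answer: -16304075/9774243 ≈ -1.6681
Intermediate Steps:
C = 10700/3 (C = -1/3*(-10700) = 10700/3 ≈ 3566.7)
11575/(-5067) + C/(15620 - 1*9833) = 11575/(-5067) + 10700/(3*(15620 - 1*9833)) = 11575*(-1/5067) + 10700/(3*(15620 - 9833)) = -11575/5067 + (10700/3)/5787 = -11575/5067 + (10700/3)*(1/5787) = -11575/5067 + 10700/17361 = -16304075/9774243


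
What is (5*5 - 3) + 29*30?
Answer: 892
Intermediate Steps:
(5*5 - 3) + 29*30 = (25 - 3) + 870 = 22 + 870 = 892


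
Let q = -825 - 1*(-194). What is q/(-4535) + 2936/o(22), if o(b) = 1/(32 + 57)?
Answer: 1185014271/4535 ≈ 2.6130e+5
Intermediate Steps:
o(b) = 1/89
q = -631 (q = -825 + 194 = -631)
q/(-4535) + 2936/o(22) = -631/(-4535) + 2936/(1/89) = -631*(-1/4535) + 2936*89 = 631/4535 + 261304 = 1185014271/4535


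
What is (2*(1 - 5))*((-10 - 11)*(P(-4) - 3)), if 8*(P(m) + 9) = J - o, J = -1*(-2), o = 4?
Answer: -2058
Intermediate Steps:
J = 2
P(m) = -37/4 (P(m) = -9 + (2 - 1*4)/8 = -9 + (2 - 4)/8 = -9 + (1/8)*(-2) = -9 - 1/4 = -37/4)
(2*(1 - 5))*((-10 - 11)*(P(-4) - 3)) = (2*(1 - 5))*((-10 - 11)*(-37/4 - 3)) = (2*(-4))*(-21*(-49/4)) = -8*1029/4 = -2058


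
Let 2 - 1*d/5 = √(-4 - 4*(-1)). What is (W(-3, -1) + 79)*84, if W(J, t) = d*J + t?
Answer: 4032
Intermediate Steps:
d = 10 (d = 10 - 5*√(-4 - 4*(-1)) = 10 - 5*√(-4 + 4) = 10 - 5*√0 = 10 - 5*0 = 10 + 0 = 10)
W(J, t) = t + 10*J (W(J, t) = 10*J + t = t + 10*J)
(W(-3, -1) + 79)*84 = ((-1 + 10*(-3)) + 79)*84 = ((-1 - 30) + 79)*84 = (-31 + 79)*84 = 48*84 = 4032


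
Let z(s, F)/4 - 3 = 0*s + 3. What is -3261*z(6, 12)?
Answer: -78264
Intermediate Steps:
z(s, F) = 24 (z(s, F) = 12 + 4*(0*s + 3) = 12 + 4*(0 + 3) = 12 + 4*3 = 12 + 12 = 24)
-3261*z(6, 12) = -3261*24 = -78264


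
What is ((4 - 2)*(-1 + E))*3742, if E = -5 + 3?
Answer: -22452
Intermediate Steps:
E = -2
((4 - 2)*(-1 + E))*3742 = ((4 - 2)*(-1 - 2))*3742 = (2*(-3))*3742 = -6*3742 = -22452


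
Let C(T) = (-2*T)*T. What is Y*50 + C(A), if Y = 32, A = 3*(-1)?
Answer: 1582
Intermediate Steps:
A = -3
C(T) = -2*T²
Y*50 + C(A) = 32*50 - 2*(-3)² = 1600 - 2*9 = 1600 - 18 = 1582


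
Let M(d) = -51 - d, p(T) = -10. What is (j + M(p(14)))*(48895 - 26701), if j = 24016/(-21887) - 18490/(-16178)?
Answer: -160922519007768/177043943 ≈ -9.0894e+5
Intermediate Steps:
j = 8079891/177043943 (j = 24016*(-1/21887) - 18490*(-1/16178) = -24016/21887 + 9245/8089 = 8079891/177043943 ≈ 0.045638)
(j + M(p(14)))*(48895 - 26701) = (8079891/177043943 + (-51 - 1*(-10)))*(48895 - 26701) = (8079891/177043943 + (-51 + 10))*22194 = (8079891/177043943 - 41)*22194 = -7250721772/177043943*22194 = -160922519007768/177043943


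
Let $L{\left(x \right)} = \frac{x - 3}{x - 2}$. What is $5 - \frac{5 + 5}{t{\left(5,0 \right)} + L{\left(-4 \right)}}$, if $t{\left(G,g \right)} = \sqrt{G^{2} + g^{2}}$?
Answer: $\frac{125}{37} \approx 3.3784$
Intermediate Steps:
$L{\left(x \right)} = \frac{-3 + x}{-2 + x}$
$5 - \frac{5 + 5}{t{\left(5,0 \right)} + L{\left(-4 \right)}} = 5 - \frac{5 + 5}{\sqrt{5^{2} + 0^{2}} + \frac{-3 - 4}{-2 - 4}} = 5 - \frac{10}{\sqrt{25 + 0} + \frac{1}{-6} \left(-7\right)} = 5 - \frac{10}{\sqrt{25} - - \frac{7}{6}} = 5 - \frac{10}{5 + \frac{7}{6}} = 5 - \frac{10}{\frac{37}{6}} = 5 - 10 \cdot \frac{6}{37} = 5 - \frac{60}{37} = \frac{125}{37}$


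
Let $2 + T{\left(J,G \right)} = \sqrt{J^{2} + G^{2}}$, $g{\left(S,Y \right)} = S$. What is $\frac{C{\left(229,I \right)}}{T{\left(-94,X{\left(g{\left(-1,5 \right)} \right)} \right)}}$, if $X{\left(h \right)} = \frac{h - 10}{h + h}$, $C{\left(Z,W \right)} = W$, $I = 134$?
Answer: $\frac{1072}{35449} + \frac{268 \sqrt{35465}}{35449} \approx 1.454$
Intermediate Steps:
$X{\left(h \right)} = \frac{-10 + h}{2 h}$
$T{\left(J,G \right)} = -2 + \sqrt{G^{2} + J^{2}}$ ($T{\left(J,G \right)} = -2 + \sqrt{J^{2} + G^{2}} = -2 + \sqrt{G^{2} + J^{2}}$)
$\frac{C{\left(229,I \right)}}{T{\left(-94,X{\left(g{\left(-1,5 \right)} \right)} \right)}} = \frac{134}{-2 + \sqrt{\left(\frac{-10 - 1}{2 \left(-1\right)}\right)^{2} + \left(-94\right)^{2}}} = \frac{134}{-2 + \sqrt{\left(\frac{1}{2} \left(-1\right) \left(-11\right)\right)^{2} + 8836}} = \frac{134}{-2 + \sqrt{\left(\frac{11}{2}\right)^{2} + 8836}} = \frac{134}{-2 + \sqrt{\frac{121}{4} + 8836}} = \frac{134}{-2 + \sqrt{\frac{35465}{4}}} = \frac{134}{-2 + \frac{\sqrt{35465}}{2}}$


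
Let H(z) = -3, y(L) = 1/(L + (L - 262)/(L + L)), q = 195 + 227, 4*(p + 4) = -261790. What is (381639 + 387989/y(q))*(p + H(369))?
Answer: -4535127866501643/422 ≈ -1.0747e+13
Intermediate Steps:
p = -130903/2 (p = -4 + (1/4)*(-261790) = -4 - 130895/2 = -130903/2 ≈ -65452.)
q = 422
y(L) = 1/(L + (-262 + L)/(2*L)) (y(L) = 1/(L + (-262 + L)/((2*L))) = 1/(L + (-262 + L)*(1/(2*L))) = 1/(L + (-262 + L)/(2*L)))
(381639 + 387989/y(q))*(p + H(369)) = (381639 + 387989/((2*422/(-262 + 422 + 2*422**2))))*(-130903/2 - 3) = (381639 + 387989/((2*422/(-262 + 422 + 2*178084))))*(-130909/2) = (381639 + 387989/((2*422/(-262 + 422 + 356168))))*(-130909/2) = (381639 + 387989/((2*422/356328)))*(-130909/2) = (381639 + 387989/((2*422*(1/356328))))*(-130909/2) = (381639 + 387989/(211/89082))*(-130909/2) = (381639 + 387989*(89082/211))*(-130909/2) = (381639 + 34562836098/211)*(-130909/2) = (34643361927/211)*(-130909/2) = -4535127866501643/422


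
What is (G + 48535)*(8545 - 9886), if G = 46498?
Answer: -127439253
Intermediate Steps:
(G + 48535)*(8545 - 9886) = (46498 + 48535)*(8545 - 9886) = 95033*(-1341) = -127439253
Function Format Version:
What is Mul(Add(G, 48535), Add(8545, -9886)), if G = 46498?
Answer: -127439253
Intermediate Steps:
Mul(Add(G, 48535), Add(8545, -9886)) = Mul(Add(46498, 48535), Add(8545, -9886)) = Mul(95033, -1341) = -127439253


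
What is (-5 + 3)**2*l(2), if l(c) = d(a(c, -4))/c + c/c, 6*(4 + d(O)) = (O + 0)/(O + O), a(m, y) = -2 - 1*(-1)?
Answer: -23/6 ≈ -3.8333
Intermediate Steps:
a(m, y) = -1 (a(m, y) = -2 + 1 = -1)
d(O) = -47/12 (d(O) = -4 + ((O + 0)/(O + O))/6 = -4 + (O/((2*O)))/6 = -4 + (O*(1/(2*O)))/6 = -4 + (1/6)*(1/2) = -4 + 1/12 = -47/12)
l(c) = 1 - 47/(12*c) (l(c) = -47/(12*c) + c/c = -47/(12*c) + 1 = 1 - 47/(12*c))
(-5 + 3)**2*l(2) = (-5 + 3)**2*((-47/12 + 2)/2) = (-2)**2*((1/2)*(-23/12)) = 4*(-23/24) = -23/6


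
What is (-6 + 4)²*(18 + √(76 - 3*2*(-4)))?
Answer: 112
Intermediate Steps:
(-6 + 4)²*(18 + √(76 - 3*2*(-4))) = (-2)²*(18 + √(76 - 6*(-4))) = 4*(18 + √(76 + 24)) = 4*(18 + √100) = 4*(18 + 10) = 4*28 = 112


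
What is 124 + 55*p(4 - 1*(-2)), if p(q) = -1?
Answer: 69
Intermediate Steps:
124 + 55*p(4 - 1*(-2)) = 124 + 55*(-1) = 124 - 55 = 69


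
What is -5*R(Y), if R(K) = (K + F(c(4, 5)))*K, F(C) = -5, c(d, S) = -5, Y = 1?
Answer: 20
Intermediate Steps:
R(K) = K*(-5 + K) (R(K) = (K - 5)*K = (-5 + K)*K = K*(-5 + K))
-5*R(Y) = -5*(-5 + 1) = -5*(-4) = 20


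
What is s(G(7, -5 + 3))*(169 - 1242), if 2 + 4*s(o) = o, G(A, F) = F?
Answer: 1073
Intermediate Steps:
s(o) = -½ + o/4
s(G(7, -5 + 3))*(169 - 1242) = (-½ + (-5 + 3)/4)*(169 - 1242) = (-½ + (¼)*(-2))*(-1073) = (-½ - ½)*(-1073) = -1*(-1073) = 1073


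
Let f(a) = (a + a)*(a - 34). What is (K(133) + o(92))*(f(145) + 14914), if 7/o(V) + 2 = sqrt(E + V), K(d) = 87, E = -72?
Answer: 4139264 + 41216*sqrt(5) ≈ 4.2314e+6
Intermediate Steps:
o(V) = 7/(-2 + sqrt(-72 + V))
f(a) = 2*a*(-34 + a) (f(a) = (2*a)*(-34 + a) = 2*a*(-34 + a))
(K(133) + o(92))*(f(145) + 14914) = (87 + 7/(-2 + sqrt(-72 + 92)))*(2*145*(-34 + 145) + 14914) = (87 + 7/(-2 + sqrt(20)))*(2*145*111 + 14914) = (87 + 7/(-2 + 2*sqrt(5)))*(32190 + 14914) = (87 + 7/(-2 + 2*sqrt(5)))*47104 = 4098048 + 329728/(-2 + 2*sqrt(5))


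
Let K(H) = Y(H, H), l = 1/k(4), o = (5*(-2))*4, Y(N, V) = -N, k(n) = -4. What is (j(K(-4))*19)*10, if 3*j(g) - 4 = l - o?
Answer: 16625/6 ≈ 2770.8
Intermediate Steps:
o = -40 (o = -10*4 = -40)
l = -¼ (l = 1/(-4) = 1*(-¼) = -¼ ≈ -0.25000)
K(H) = -H
j(g) = 175/12 (j(g) = 4/3 + (-¼ - 1*(-40))/3 = 4/3 + (-¼ + 40)/3 = 4/3 + (⅓)*(159/4) = 4/3 + 53/4 = 175/12)
(j(K(-4))*19)*10 = ((175/12)*19)*10 = (3325/12)*10 = 16625/6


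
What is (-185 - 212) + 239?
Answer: -158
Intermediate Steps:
(-185 - 212) + 239 = -397 + 239 = -158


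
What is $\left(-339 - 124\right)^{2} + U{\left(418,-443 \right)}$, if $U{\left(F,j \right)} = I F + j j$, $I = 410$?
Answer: $581998$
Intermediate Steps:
$U{\left(F,j \right)} = j^{2} + 410 F$ ($U{\left(F,j \right)} = 410 F + j j = 410 F + j^{2} = j^{2} + 410 F$)
$\left(-339 - 124\right)^{2} + U{\left(418,-443 \right)} = \left(-339 - 124\right)^{2} + \left(\left(-443\right)^{2} + 410 \cdot 418\right) = \left(-463\right)^{2} + \left(196249 + 171380\right) = 214369 + 367629 = 581998$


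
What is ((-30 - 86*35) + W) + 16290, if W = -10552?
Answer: 2698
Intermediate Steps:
((-30 - 86*35) + W) + 16290 = ((-30 - 86*35) - 10552) + 16290 = ((-30 - 3010) - 10552) + 16290 = (-3040 - 10552) + 16290 = -13592 + 16290 = 2698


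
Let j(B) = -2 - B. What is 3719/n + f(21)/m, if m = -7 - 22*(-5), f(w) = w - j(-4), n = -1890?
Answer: -347147/194670 ≈ -1.7833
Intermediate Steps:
f(w) = -2 + w (f(w) = w - (-2 - 1*(-4)) = w - (-2 + 4) = w - 1*2 = w - 2 = -2 + w)
m = 103 (m = -7 + 110 = 103)
3719/n + f(21)/m = 3719/(-1890) + (-2 + 21)/103 = 3719*(-1/1890) + 19*(1/103) = -3719/1890 + 19/103 = -347147/194670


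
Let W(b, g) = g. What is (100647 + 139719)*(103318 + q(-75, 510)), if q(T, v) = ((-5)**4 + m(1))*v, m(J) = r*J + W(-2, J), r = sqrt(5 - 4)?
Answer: 101695970208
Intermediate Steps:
r = 1 (r = sqrt(1) = 1)
m(J) = 2*J (m(J) = 1*J + J = J + J = 2*J)
q(T, v) = 627*v (q(T, v) = ((-5)**4 + 2*1)*v = (625 + 2)*v = 627*v)
(100647 + 139719)*(103318 + q(-75, 510)) = (100647 + 139719)*(103318 + 627*510) = 240366*(103318 + 319770) = 240366*423088 = 101695970208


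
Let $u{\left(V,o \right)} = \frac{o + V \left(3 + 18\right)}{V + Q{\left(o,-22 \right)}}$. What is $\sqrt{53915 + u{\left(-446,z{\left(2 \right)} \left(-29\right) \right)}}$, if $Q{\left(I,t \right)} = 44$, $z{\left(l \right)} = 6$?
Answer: $\frac{\sqrt{242130965}}{67} \approx 232.25$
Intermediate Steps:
$u{\left(V,o \right)} = \frac{o + 21 V}{44 + V}$ ($u{\left(V,o \right)} = \frac{o + V \left(3 + 18\right)}{V + 44} = \frac{o + V 21}{44 + V} = \frac{o + 21 V}{44 + V}$)
$\sqrt{53915 + u{\left(-446,z{\left(2 \right)} \left(-29\right) \right)}} = \sqrt{53915 + \frac{6 \left(-29\right) + 21 \left(-446\right)}{44 - 446}} = \sqrt{53915 + \frac{-174 - 9366}{-402}} = \sqrt{53915 - - \frac{1590}{67}} = \sqrt{53915 + \frac{1590}{67}} = \sqrt{\frac{3613895}{67}} = \frac{\sqrt{242130965}}{67}$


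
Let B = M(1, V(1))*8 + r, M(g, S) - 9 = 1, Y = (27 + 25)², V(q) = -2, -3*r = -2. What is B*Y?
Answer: 654368/3 ≈ 2.1812e+5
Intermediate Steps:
r = ⅔ (r = -⅓*(-2) = ⅔ ≈ 0.66667)
Y = 2704 (Y = 52² = 2704)
M(g, S) = 10 (M(g, S) = 9 + 1 = 10)
B = 242/3 (B = 10*8 + ⅔ = 80 + ⅔ = 242/3 ≈ 80.667)
B*Y = (242/3)*2704 = 654368/3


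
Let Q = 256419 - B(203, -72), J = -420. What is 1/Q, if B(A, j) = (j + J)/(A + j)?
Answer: 131/33591381 ≈ 3.8998e-6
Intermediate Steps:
B(A, j) = (-420 + j)/(A + j) (B(A, j) = (j - 420)/(A + j) = (-420 + j)/(A + j))
Q = 33591381/131 (Q = 256419 - (-420 - 72)/(203 - 72) = 256419 - (-492)/131 = 256419 - 1*(-492/131) = 256419 + 492/131 = 33591381/131 ≈ 2.5642e+5)
1/Q = 1/(33591381/131) = 131/33591381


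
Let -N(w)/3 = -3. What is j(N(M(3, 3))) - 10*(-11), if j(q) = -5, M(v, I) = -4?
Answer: 105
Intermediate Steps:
N(w) = 9 (N(w) = -3*(-3) = 9)
j(N(M(3, 3))) - 10*(-11) = -5 - 10*(-11) = -5 - 1*(-110) = -5 + 110 = 105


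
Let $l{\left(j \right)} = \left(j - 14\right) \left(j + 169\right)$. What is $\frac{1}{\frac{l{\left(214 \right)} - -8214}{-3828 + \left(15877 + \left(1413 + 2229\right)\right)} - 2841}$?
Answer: $- \frac{15691}{44493317} \approx -0.00035266$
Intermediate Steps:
$l{\left(j \right)} = \left(-14 + j\right) \left(169 + j\right)$
$\frac{1}{\frac{l{\left(214 \right)} - -8214}{-3828 + \left(15877 + \left(1413 + 2229\right)\right)} - 2841} = \frac{1}{\frac{\left(-2366 + 214^{2} + 155 \cdot 214\right) - -8214}{-3828 + \left(15877 + \left(1413 + 2229\right)\right)} - 2841} = \frac{1}{\frac{\left(-2366 + 45796 + 33170\right) + \left(8232 - 18\right)}{-3828 + \left(15877 + 3642\right)} - 2841} = \frac{1}{\frac{76600 + 8214}{-3828 + 19519} - 2841} = \frac{1}{\frac{84814}{15691} - 2841} = \frac{1}{- \frac{44493317}{15691}} = - \frac{15691}{44493317}$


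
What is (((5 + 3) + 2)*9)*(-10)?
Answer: -900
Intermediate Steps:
(((5 + 3) + 2)*9)*(-10) = ((8 + 2)*9)*(-10) = (10*9)*(-10) = 90*(-10) = -900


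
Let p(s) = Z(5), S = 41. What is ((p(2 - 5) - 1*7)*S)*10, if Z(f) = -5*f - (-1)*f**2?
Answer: -2870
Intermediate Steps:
Z(f) = f**2 - 5*f (Z(f) = -5*f + f**2 = f**2 - 5*f)
p(s) = 0 (p(s) = 5*(-5 + 5) = 5*0 = 0)
((p(2 - 5) - 1*7)*S)*10 = ((0 - 1*7)*41)*10 = ((0 - 7)*41)*10 = -7*41*10 = -287*10 = -2870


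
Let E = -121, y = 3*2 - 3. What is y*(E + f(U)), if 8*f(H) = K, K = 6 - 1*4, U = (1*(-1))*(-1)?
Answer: -1449/4 ≈ -362.25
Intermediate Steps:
y = 3 (y = 6 - 3 = 3)
U = 1 (U = -1*(-1) = 1)
K = 2 (K = 6 - 4 = 2)
f(H) = 1/4 (f(H) = (1/8)*2 = 1/4)
y*(E + f(U)) = 3*(-121 + 1/4) = 3*(-483/4) = -1449/4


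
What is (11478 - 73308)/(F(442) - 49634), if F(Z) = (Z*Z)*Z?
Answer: -30915/43150627 ≈ -0.00071644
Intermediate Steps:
F(Z) = Z**3 (F(Z) = Z**2*Z = Z**3)
(11478 - 73308)/(F(442) - 49634) = (11478 - 73308)/(442**3 - 49634) = -61830/(86350888 - 49634) = -61830/86301254 = -61830*1/86301254 = -30915/43150627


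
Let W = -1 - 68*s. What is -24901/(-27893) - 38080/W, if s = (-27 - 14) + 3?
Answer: -142549451/10292517 ≈ -13.850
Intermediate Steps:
s = -38 (s = -41 + 3 = -38)
W = 2583 (W = -1 - 68*(-38) = -1 + 2584 = 2583)
-24901/(-27893) - 38080/W = -24901/(-27893) - 38080/2583 = -24901*(-1/27893) - 38080*1/2583 = 24901/27893 - 5440/369 = -142549451/10292517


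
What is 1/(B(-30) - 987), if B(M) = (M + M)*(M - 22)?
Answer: 1/2133 ≈ 0.00046882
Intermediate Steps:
B(M) = 2*M*(-22 + M) (B(M) = (2*M)*(-22 + M) = 2*M*(-22 + M))
1/(B(-30) - 987) = 1/(2*(-30)*(-22 - 30) - 987) = 1/(2*(-30)*(-52) - 987) = 1/(3120 - 987) = 1/2133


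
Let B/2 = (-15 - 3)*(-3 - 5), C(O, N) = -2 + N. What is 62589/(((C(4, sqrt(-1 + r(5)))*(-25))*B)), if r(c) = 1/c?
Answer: 20863/5760 + 20863*I*sqrt(5)/28800 ≈ 3.622 + 1.6198*I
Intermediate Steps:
B = 288 (B = 2*((-15 - 3)*(-3 - 5)) = 2*(-18*(-8)) = 2*144 = 288)
62589/(((C(4, sqrt(-1 + r(5)))*(-25))*B)) = 62589/((((-2 + sqrt(-1 + 1/5))*(-25))*288)) = 62589/((((-2 + sqrt(-4/5))*(-25))*288)) = 62589/((((-2 + 2*I*sqrt(5)/5)*(-25))*288)) = 62589/(((50 - 10*I*sqrt(5))*288)) = 62589/(14400 - 2880*I*sqrt(5))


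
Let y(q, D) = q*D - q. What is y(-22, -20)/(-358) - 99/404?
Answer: -111045/72316 ≈ -1.5356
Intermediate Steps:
y(q, D) = -q + D*q (y(q, D) = D*q - q = -q + D*q)
y(-22, -20)/(-358) - 99/404 = -22*(-1 - 20)/(-358) - 99/404 = -22*(-21)*(-1/358) - 99*1/404 = 462*(-1/358) - 99/404 = -231/179 - 99/404 = -111045/72316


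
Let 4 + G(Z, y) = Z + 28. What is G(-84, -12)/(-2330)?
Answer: 6/233 ≈ 0.025751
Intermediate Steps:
G(Z, y) = 24 + Z (G(Z, y) = -4 + (Z + 28) = -4 + (28 + Z) = 24 + Z)
G(-84, -12)/(-2330) = (24 - 84)/(-2330) = -60*(-1/2330) = 6/233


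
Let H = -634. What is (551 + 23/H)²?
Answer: 122018174721/401956 ≈ 3.0356e+5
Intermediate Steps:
(551 + 23/H)² = (551 + 23/(-634))² = (551 + 23*(-1/634))² = (551 - 23/634)² = (349311/634)² = 122018174721/401956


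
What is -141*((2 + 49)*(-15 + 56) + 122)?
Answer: -312033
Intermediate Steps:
-141*((2 + 49)*(-15 + 56) + 122) = -141*(51*41 + 122) = -141*(2091 + 122) = -141*2213 = -312033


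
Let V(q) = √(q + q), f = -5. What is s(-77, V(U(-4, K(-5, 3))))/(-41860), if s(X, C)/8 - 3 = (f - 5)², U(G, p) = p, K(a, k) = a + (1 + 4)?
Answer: -206/10465 ≈ -0.019685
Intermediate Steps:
K(a, k) = 5 + a (K(a, k) = a + 5 = 5 + a)
V(q) = √2*√q (V(q) = √(2*q) = √2*√q)
s(X, C) = 824 (s(X, C) = 24 + 8*(-5 - 5)² = 24 + 8*(-10)² = 24 + 8*100 = 24 + 800 = 824)
s(-77, V(U(-4, K(-5, 3))))/(-41860) = 824/(-41860) = 824*(-1/41860) = -206/10465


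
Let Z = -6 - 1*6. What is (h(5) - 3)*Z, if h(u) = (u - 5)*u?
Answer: 36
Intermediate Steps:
Z = -12 (Z = -6 - 6 = -12)
h(u) = u*(-5 + u) (h(u) = (-5 + u)*u = u*(-5 + u))
(h(5) - 3)*Z = (5*(-5 + 5) - 3)*(-12) = (5*0 - 3)*(-12) = (0 - 3)*(-12) = -3*(-12) = 36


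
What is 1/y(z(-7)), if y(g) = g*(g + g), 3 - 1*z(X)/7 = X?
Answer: 1/9800 ≈ 0.00010204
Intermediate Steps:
z(X) = 21 - 7*X
y(g) = 2*g² (y(g) = g*(2*g) = 2*g²)
1/y(z(-7)) = 1/(2*(21 - 7*(-7))²) = 1/(2*(21 + 49)²) = 1/(2*70²) = 1/(2*4900) = 1/9800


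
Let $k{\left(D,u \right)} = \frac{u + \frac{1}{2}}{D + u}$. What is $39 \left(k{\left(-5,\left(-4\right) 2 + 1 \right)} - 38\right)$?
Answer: $- \frac{11687}{8} \approx -1460.9$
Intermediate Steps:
$k{\left(D,u \right)} = \frac{\frac{1}{2} + u}{D + u}$ ($k{\left(D,u \right)} = \frac{u + \frac{1}{2}}{D + u} = \frac{\frac{1}{2} + u}{D + u}$)
$39 \left(k{\left(-5,\left(-4\right) 2 + 1 \right)} - 38\right) = 39 \left(\frac{\frac{1}{2} + \left(\left(-4\right) 2 + 1\right)}{-5 + \left(\left(-4\right) 2 + 1\right)} - 38\right) = 39 \left(\frac{\frac{1}{2} + \left(-8 + 1\right)}{-5 + \left(-8 + 1\right)} - 38\right) = 39 \left(\frac{\frac{1}{2} - 7}{-5 - 7} - 38\right) = 39 \left(\frac{1}{-12} \left(- \frac{13}{2}\right) - 38\right) = 39 \left(\left(- \frac{1}{12}\right) \left(- \frac{13}{2}\right) - 38\right) = 39 \left(\frac{13}{24} - 38\right) = 39 \left(- \frac{899}{24}\right) = - \frac{11687}{8}$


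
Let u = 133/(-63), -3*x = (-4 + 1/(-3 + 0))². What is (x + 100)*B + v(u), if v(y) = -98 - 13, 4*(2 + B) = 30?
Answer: 21847/54 ≈ 404.57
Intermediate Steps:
x = -169/27 (x = -(-4 + 1/(-3 + 0))²/3 = -(-4 + 1/(-3))²/3 = -(-4 - ⅓)²/3 = -(-13/3)²/3 = -⅓*169/9 = -169/27 ≈ -6.2593)
B = 11/2 (B = -2 + (¼)*30 = -2 + 15/2 = 11/2 ≈ 5.5000)
u = -19/9 (u = 133*(-1/63) = -19/9 ≈ -2.1111)
v(y) = -111
(x + 100)*B + v(u) = (-169/27 + 100)*(11/2) - 111 = (2531/27)*(11/2) - 111 = 27841/54 - 111 = 21847/54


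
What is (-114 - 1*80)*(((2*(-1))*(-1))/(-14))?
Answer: 194/7 ≈ 27.714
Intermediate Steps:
(-114 - 1*80)*(((2*(-1))*(-1))/(-14)) = (-114 - 80)*(-2*(-1)*(-1/14)) = -388*(-1)/14 = -194*(-⅐) = 194/7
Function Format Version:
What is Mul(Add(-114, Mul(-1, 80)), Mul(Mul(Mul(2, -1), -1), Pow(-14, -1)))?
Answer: Rational(194, 7) ≈ 27.714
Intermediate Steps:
Mul(Add(-114, Mul(-1, 80)), Mul(Mul(Mul(2, -1), -1), Pow(-14, -1))) = Mul(Add(-114, -80), Mul(Mul(-2, -1), Rational(-1, 14))) = Mul(-194, Mul(2, Rational(-1, 14))) = Mul(-194, Rational(-1, 7)) = Rational(194, 7)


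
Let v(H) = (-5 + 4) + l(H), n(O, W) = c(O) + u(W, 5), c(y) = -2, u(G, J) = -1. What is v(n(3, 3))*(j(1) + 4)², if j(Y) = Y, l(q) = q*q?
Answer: 200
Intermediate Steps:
l(q) = q²
n(O, W) = -3 (n(O, W) = -2 - 1 = -3)
v(H) = -1 + H² (v(H) = (-5 + 4) + H² = -1 + H²)
v(n(3, 3))*(j(1) + 4)² = (-1 + (-3)²)*(1 + 4)² = (-1 + 9)*5² = 8*25 = 200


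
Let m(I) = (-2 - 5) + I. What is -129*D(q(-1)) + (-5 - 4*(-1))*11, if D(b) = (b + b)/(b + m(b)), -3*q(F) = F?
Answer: 49/19 ≈ 2.5789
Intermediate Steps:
q(F) = -F/3
m(I) = -7 + I
D(b) = 2*b/(-7 + 2*b) (D(b) = (b + b)/(b + (-7 + b)) = (2*b)/(-7 + 2*b) = 2*b/(-7 + 2*b))
-129*D(q(-1)) + (-5 - 4*(-1))*11 = -258*(-⅓*(-1))/(-7 + 2*(-⅓*(-1))) + (-5 - 4*(-1))*11 = -258/(3*(-7 + 2*(⅓))) + (-5 + 4)*11 = -258/(3*(-7 + ⅔)) - 1*11 = -258/(3*(-19/3)) - 11 = -258*(-3)/(3*19) - 11 = -129*(-2/19) - 11 = 258/19 - 11 = 49/19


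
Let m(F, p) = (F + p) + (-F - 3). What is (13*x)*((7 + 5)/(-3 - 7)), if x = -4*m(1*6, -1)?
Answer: -1248/5 ≈ -249.60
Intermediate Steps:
m(F, p) = -3 + p (m(F, p) = (F + p) + (-3 - F) = -3 + p)
x = 16 (x = -4*(-3 - 1) = -4*(-4) = 16)
(13*x)*((7 + 5)/(-3 - 7)) = (13*16)*((7 + 5)/(-3 - 7)) = 208*(12/(-10)) = 208*(12*(-1/10)) = 208*(-6/5) = -1248/5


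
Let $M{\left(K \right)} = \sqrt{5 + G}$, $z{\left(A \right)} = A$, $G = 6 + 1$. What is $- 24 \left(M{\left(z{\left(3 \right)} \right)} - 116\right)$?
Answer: $2784 - 48 \sqrt{3} \approx 2700.9$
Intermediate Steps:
$G = 7$
$M{\left(K \right)} = 2 \sqrt{3}$ ($M{\left(K \right)} = \sqrt{5 + 7} = \sqrt{12} = 2 \sqrt{3}$)
$- 24 \left(M{\left(z{\left(3 \right)} \right)} - 116\right) = - 24 \left(2 \sqrt{3} - 116\right) = - 24 \left(-116 + 2 \sqrt{3}\right) = 2784 - 48 \sqrt{3}$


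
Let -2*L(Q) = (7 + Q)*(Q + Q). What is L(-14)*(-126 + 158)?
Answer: -3136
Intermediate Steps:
L(Q) = -Q*(7 + Q) (L(Q) = -(7 + Q)*(Q + Q)/2 = -(7 + Q)*2*Q/2 = -Q*(7 + Q))
L(-14)*(-126 + 158) = (-1*(-14)*(7 - 14))*(-126 + 158) = -1*(-14)*(-7)*32 = -98*32 = -3136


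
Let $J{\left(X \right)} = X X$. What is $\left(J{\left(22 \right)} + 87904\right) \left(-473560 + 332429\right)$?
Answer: $-12474286828$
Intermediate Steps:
$J{\left(X \right)} = X^{2}$
$\left(J{\left(22 \right)} + 87904\right) \left(-473560 + 332429\right) = \left(22^{2} + 87904\right) \left(-473560 + 332429\right) = \left(484 + 87904\right) \left(-141131\right) = 88388 \left(-141131\right) = -12474286828$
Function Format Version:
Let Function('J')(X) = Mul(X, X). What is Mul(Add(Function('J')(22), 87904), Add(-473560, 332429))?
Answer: -12474286828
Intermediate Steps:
Function('J')(X) = Pow(X, 2)
Mul(Add(Function('J')(22), 87904), Add(-473560, 332429)) = Mul(Add(Pow(22, 2), 87904), Add(-473560, 332429)) = Mul(Add(484, 87904), -141131) = Mul(88388, -141131) = -12474286828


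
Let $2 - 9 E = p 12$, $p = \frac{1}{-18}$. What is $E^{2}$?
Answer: $\frac{64}{729} \approx 0.087791$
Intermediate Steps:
$p = - \frac{1}{18} \approx -0.055556$
$E = \frac{8}{27}$ ($E = \frac{2}{9} - \frac{\left(- \frac{1}{18}\right) 12}{9} = \frac{2}{9} - - \frac{2}{27} = \frac{2}{9} + \frac{2}{27} = \frac{8}{27} \approx 0.2963$)
$E^{2} = \left(\frac{8}{27}\right)^{2} = \frac{64}{729}$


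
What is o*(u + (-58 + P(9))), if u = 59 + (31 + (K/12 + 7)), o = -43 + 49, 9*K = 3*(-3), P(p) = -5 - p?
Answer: 299/2 ≈ 149.50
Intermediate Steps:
K = -1 (K = (3*(-3))/9 = (⅑)*(-9) = -1)
o = 6
u = 1163/12 (u = 59 + (31 + (-1/12 + 7)) = 59 + (31 + 83/12) = 59 + 455/12 = 1163/12 ≈ 96.917)
o*(u + (-58 + P(9))) = 6*(1163/12 + (-58 + (-5 - 1*9))) = 6*(1163/12 + (-58 + (-5 - 9))) = 6*(1163/12 + (-58 - 14)) = 6*(1163/12 - 72) = 6*(299/12) = 299/2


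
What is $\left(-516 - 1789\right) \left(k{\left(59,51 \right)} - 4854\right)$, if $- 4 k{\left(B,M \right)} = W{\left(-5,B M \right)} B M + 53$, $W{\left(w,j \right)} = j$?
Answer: $\frac{10457266375}{2} \approx 5.2286 \cdot 10^{9}$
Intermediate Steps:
$k{\left(B,M \right)} = - \frac{53}{4} - \frac{B^{2} M^{2}}{4}$ ($k{\left(B,M \right)} = - \frac{B M B M + 53}{4} = - \frac{M B^{2} M + 53}{4} = - \frac{B^{2} M^{2} + 53}{4} = - \frac{53 + B^{2} M^{2}}{4} = - \frac{53}{4} - \frac{B^{2} M^{2}}{4}$)
$\left(-516 - 1789\right) \left(k{\left(59,51 \right)} - 4854\right) = \left(-516 - 1789\right) \left(\left(- \frac{53}{4} - \frac{59^{2} \cdot 51^{2}}{4}\right) - 4854\right) = - 2305 \left(\left(- \frac{53}{4} - \frac{3481}{4} \cdot 2601\right) - 4854\right) = - 2305 \left(\left(- \frac{53}{4} - \frac{9054081}{4}\right) - 4854\right) = - 2305 \left(- \frac{4527067}{2} - 4854\right) = \left(-2305\right) \left(- \frac{4536775}{2}\right) = \frac{10457266375}{2}$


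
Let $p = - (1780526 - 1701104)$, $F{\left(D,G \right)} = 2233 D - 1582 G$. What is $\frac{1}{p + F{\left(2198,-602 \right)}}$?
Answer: $\frac{1}{5781076} \approx 1.7298 \cdot 10^{-7}$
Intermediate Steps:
$F{\left(D,G \right)} = - 1582 G + 2233 D$
$p = -79422$ ($p = \left(-1\right) 79422 = -79422$)
$\frac{1}{p + F{\left(2198,-602 \right)}} = \frac{1}{-79422 + \left(\left(-1582\right) \left(-602\right) + 2233 \cdot 2198\right)} = \frac{1}{-79422 + \left(952364 + 4908134\right)} = \frac{1}{-79422 + 5860498} = \frac{1}{5781076}$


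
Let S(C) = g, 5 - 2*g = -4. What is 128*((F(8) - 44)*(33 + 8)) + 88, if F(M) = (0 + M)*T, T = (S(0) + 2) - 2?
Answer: -41896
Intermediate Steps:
g = 9/2 (g = 5/2 - 1/2*(-4) = 5/2 + 2 = 9/2 ≈ 4.5000)
S(C) = 9/2
T = 9/2 (T = (9/2 + 2) - 2 = 13/2 - 2 = 9/2 ≈ 4.5000)
F(M) = 9*M/2 (F(M) = (0 + M)*(9/2) = M*(9/2) = 9*M/2)
128*((F(8) - 44)*(33 + 8)) + 88 = 128*(((9/2)*8 - 44)*(33 + 8)) + 88 = 128*((36 - 44)*41) + 88 = 128*(-8*41) + 88 = 128*(-328) + 88 = -41984 + 88 = -41896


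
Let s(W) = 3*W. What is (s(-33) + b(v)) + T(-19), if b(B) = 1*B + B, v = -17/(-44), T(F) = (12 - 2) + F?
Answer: -2359/22 ≈ -107.23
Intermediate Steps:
T(F) = 10 + F
v = 17/44 (v = -17*(-1/44) = 17/44 ≈ 0.38636)
b(B) = 2*B (b(B) = B + B = 2*B)
(s(-33) + b(v)) + T(-19) = (3*(-33) + 2*(17/44)) + (10 - 19) = (-99 + 17/22) - 9 = -2161/22 - 9 = -2359/22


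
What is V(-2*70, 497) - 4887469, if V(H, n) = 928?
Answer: -4886541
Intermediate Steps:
V(-2*70, 497) - 4887469 = 928 - 4887469 = -4886541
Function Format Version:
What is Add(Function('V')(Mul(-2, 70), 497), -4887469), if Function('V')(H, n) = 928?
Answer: -4886541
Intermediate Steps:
Add(Function('V')(Mul(-2, 70), 497), -4887469) = Add(928, -4887469) = -4886541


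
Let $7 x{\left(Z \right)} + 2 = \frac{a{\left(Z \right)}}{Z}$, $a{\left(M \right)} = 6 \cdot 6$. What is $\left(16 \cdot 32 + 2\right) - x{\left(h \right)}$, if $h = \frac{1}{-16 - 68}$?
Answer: $\frac{6624}{7} \approx 946.29$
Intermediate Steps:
$a{\left(M \right)} = 36$
$h = - \frac{1}{84}$ ($h = \frac{1}{-84} = - \frac{1}{84} \approx -0.011905$)
$x{\left(Z \right)} = - \frac{2}{7} + \frac{36}{7 Z}$ ($x{\left(Z \right)} = - \frac{2}{7} + \frac{36 \frac{1}{Z}}{7} = - \frac{2}{7} + \frac{36}{7 Z}$)
$\left(16 \cdot 32 + 2\right) - x{\left(h \right)} = \left(16 \cdot 32 + 2\right) - \frac{2 \left(18 - - \frac{1}{84}\right)}{7 \left(- \frac{1}{84}\right)} = \left(512 + 2\right) - \frac{2}{7} \left(-84\right) \left(18 + \frac{1}{84}\right) = 514 - \frac{2}{7} \left(-84\right) \frac{1513}{84} = 514 - - \frac{3026}{7} = 514 + \frac{3026}{7} = \frac{6624}{7}$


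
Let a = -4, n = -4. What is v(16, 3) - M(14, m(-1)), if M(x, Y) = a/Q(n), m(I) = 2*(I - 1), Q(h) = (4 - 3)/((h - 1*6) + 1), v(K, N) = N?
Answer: -33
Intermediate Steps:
Q(h) = 1/(-5 + h) (Q(h) = 1/((h - 6) + 1) = 1/((-6 + h) + 1) = 1/(-5 + h))
m(I) = -2 + 2*I (m(I) = 2*(-1 + I) = -2 + 2*I)
M(x, Y) = 36 (M(x, Y) = -4/(1/(-5 - 4)) = -4/(1/(-9)) = -4/(-1/9) = -4*(-9) = 36)
v(16, 3) - M(14, m(-1)) = 3 - 1*36 = 3 - 36 = -33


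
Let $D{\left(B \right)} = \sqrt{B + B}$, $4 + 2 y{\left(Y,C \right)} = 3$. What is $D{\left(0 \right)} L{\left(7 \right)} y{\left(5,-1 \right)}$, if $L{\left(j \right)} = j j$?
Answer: $0$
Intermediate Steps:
$y{\left(Y,C \right)} = - \frac{1}{2}$ ($y{\left(Y,C \right)} = -2 + \frac{1}{2} \cdot 3 = -2 + \frac{3}{2} = - \frac{1}{2}$)
$D{\left(B \right)} = \sqrt{2} \sqrt{B}$ ($D{\left(B \right)} = \sqrt{2 B} = \sqrt{2} \sqrt{B}$)
$L{\left(j \right)} = j^{2}$
$D{\left(0 \right)} L{\left(7 \right)} y{\left(5,-1 \right)} = \sqrt{2} \sqrt{0} \cdot 7^{2} \left(- \frac{1}{2}\right) = \sqrt{2} \cdot 0 \cdot 49 \left(- \frac{1}{2}\right) = 0 \cdot 49 \left(- \frac{1}{2}\right) = 0 \left(- \frac{1}{2}\right) = 0$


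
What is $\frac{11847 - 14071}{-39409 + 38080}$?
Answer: $\frac{2224}{1329} \approx 1.6734$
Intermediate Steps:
$\frac{11847 - 14071}{-39409 + 38080} = - \frac{2224}{-1329} = \left(-2224\right) \left(- \frac{1}{1329}\right) = \frac{2224}{1329}$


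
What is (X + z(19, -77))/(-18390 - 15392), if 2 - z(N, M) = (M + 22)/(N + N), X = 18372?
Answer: -698267/1283716 ≈ -0.54394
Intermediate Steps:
z(N, M) = 2 - (22 + M)/(2*N) (z(N, M) = 2 - (M + 22)/(N + N) = 2 - (22 + M)/(2*N))
(X + z(19, -77))/(-18390 - 15392) = (18372 + (½)*(-22 - 1*(-77) + 4*19)/19)/(-18390 - 15392) = (18372 + (½)*(1/19)*(-22 + 77 + 76))/(-33782) = (18372 + (½)*(1/19)*131)*(-1/33782) = (18372 + 131/38)*(-1/33782) = (698267/38)*(-1/33782) = -698267/1283716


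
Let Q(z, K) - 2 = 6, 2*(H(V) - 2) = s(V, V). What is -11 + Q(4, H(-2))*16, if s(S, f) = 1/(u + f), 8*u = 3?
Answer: 117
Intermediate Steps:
u = 3/8 (u = (⅛)*3 = 3/8 ≈ 0.37500)
s(S, f) = 1/(3/8 + f)
H(V) = 2 + 4/(3 + 8*V) (H(V) = 2 + (8/(3 + 8*V))/2 = 2 + 4/(3 + 8*V))
Q(z, K) = 8 (Q(z, K) = 2 + 6 = 8)
-11 + Q(4, H(-2))*16 = -11 + 8*16 = -11 + 128 = 117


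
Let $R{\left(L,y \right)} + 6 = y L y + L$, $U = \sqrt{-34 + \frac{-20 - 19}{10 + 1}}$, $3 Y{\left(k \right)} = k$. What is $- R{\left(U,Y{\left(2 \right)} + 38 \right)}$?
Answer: $6 - \frac{13465 i \sqrt{4543}}{99} \approx 6.0 - 9167.3 i$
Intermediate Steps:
$Y{\left(k \right)} = \frac{k}{3}$
$U = \frac{i \sqrt{4543}}{11}$ ($U = \sqrt{-34 - \frac{39}{11}} = \sqrt{- \frac{413}{11}} = \frac{i \sqrt{4543}}{11} \approx 6.1274 i$)
$R{\left(L,y \right)} = -6 + L + L y^{2}$ ($R{\left(L,y \right)} = -6 + \left(y L y + L\right) = -6 + \left(L y y + L\right) = -6 + \left(L y^{2} + L\right) = -6 + \left(L + L y^{2}\right) = -6 + L + L y^{2}$)
$- R{\left(U,Y{\left(2 \right)} + 38 \right)} = - (-6 + \frac{i \sqrt{4543}}{11} + \frac{i \sqrt{4543}}{11} \left(\frac{1}{3} \cdot 2 + 38\right)^{2}) = - (-6 + \frac{i \sqrt{4543}}{11} + \frac{i \sqrt{4543}}{11} \left(\frac{2}{3} + 38\right)^{2}) = - (-6 + \frac{i \sqrt{4543}}{11} + \frac{i \sqrt{4543}}{11} \left(\frac{116}{3}\right)^{2}) = - (-6 + \frac{i \sqrt{4543}}{11} + \frac{i \sqrt{4543}}{11} \cdot \frac{13456}{9}) = - (-6 + \frac{i \sqrt{4543}}{11} + \frac{13456 i \sqrt{4543}}{99}) = - (-6 + \frac{13465 i \sqrt{4543}}{99}) = 6 - \frac{13465 i \sqrt{4543}}{99}$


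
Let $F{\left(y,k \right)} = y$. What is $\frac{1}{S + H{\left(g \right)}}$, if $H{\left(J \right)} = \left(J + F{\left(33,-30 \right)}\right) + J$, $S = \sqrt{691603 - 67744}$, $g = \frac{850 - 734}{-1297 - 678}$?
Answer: $- \frac{128262425}{2429222418626} + \frac{3900625 \sqrt{623859}}{2429222418626} \approx 0.0012155$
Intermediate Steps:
$g = - \frac{116}{1975}$ ($g = \frac{116}{-1975} = 116 \left(- \frac{1}{1975}\right) = - \frac{116}{1975} \approx -0.058734$)
$S = \sqrt{623859} \approx 789.85$
$H{\left(J \right)} = 33 + 2 J$ ($H{\left(J \right)} = \left(J + 33\right) + J = \left(33 + J\right) + J = 33 + 2 J$)
$\frac{1}{S + H{\left(g \right)}} = \frac{1}{\sqrt{623859} + \left(33 + 2 \left(- \frac{116}{1975}\right)\right)} = \frac{1}{\sqrt{623859} + \left(33 - \frac{232}{1975}\right)} = \frac{1}{\sqrt{623859} + \frac{64943}{1975}} = \frac{1}{\frac{64943}{1975} + \sqrt{623859}}$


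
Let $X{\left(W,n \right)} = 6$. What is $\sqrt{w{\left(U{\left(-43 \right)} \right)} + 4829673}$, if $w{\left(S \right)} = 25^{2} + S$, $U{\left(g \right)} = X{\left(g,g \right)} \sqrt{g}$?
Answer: $\sqrt{4830298 + 6 i \sqrt{43}} \approx 2197.8 + 0.009 i$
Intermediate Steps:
$U{\left(g \right)} = 6 \sqrt{g}$
$w{\left(S \right)} = 625 + S$
$\sqrt{w{\left(U{\left(-43 \right)} \right)} + 4829673} = \sqrt{\left(625 + 6 \sqrt{-43}\right) + 4829673} = \sqrt{\left(625 + 6 i \sqrt{43}\right) + 4829673} = \sqrt{4830298 + 6 i \sqrt{43}}$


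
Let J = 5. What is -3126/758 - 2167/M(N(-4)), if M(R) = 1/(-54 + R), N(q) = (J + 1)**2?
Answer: 14781711/379 ≈ 39002.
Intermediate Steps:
N(q) = 36 (N(q) = (5 + 1)**2 = 6**2 = 36)
-3126/758 - 2167/M(N(-4)) = -3126/758 - 2167/(1/(-54 + 36)) = -3126*1/758 - 2167/(1/(-18)) = -1563/379 - 2167/(-1/18) = -1563/379 - 2167*(-18) = -1563/379 + 39006 = 14781711/379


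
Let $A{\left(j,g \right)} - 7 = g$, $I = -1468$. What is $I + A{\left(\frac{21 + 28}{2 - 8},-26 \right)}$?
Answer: $-1487$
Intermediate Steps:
$A{\left(j,g \right)} = 7 + g$
$I + A{\left(\frac{21 + 28}{2 - 8},-26 \right)} = -1468 + \left(7 - 26\right) = -1468 - 19 = -1487$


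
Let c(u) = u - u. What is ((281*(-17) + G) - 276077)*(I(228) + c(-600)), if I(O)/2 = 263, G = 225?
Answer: -147610854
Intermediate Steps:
I(O) = 526 (I(O) = 2*263 = 526)
c(u) = 0
((281*(-17) + G) - 276077)*(I(228) + c(-600)) = ((281*(-17) + 225) - 276077)*(526 + 0) = ((-4777 + 225) - 276077)*526 = (-4552 - 276077)*526 = -280629*526 = -147610854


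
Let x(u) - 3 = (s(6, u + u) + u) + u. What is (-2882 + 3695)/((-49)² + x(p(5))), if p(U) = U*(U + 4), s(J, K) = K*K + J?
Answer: 813/10600 ≈ 0.076698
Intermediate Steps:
s(J, K) = J + K² (s(J, K) = K² + J = J + K²)
p(U) = U*(4 + U)
x(u) = 9 + 2*u + 4*u² (x(u) = 3 + (((6 + (u + u)²) + u) + u) = 3 + (((6 + (2*u)²) + u) + u) = 3 + (((6 + 4*u²) + u) + u) = 3 + ((6 + u + 4*u²) + u) = 3 + (6 + 2*u + 4*u²) = 9 + 2*u + 4*u²)
(-2882 + 3695)/((-49)² + x(p(5))) = (-2882 + 3695)/((-49)² + (9 + 2*(5*(4 + 5)) + 4*(5*(4 + 5))²)) = 813/(2401 + (9 + 2*(5*9) + 4*(5*9)²)) = 813/(2401 + (9 + 2*45 + 4*45²)) = 813/(2401 + (9 + 90 + 4*2025)) = 813/(2401 + (9 + 90 + 8100)) = 813/(2401 + 8199) = 813/10600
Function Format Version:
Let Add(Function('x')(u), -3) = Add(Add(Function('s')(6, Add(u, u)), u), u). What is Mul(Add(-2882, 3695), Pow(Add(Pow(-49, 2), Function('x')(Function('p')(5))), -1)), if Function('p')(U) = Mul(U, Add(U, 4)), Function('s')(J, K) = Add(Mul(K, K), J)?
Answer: Rational(813, 10600) ≈ 0.076698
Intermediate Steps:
Function('s')(J, K) = Add(J, Pow(K, 2)) (Function('s')(J, K) = Add(Pow(K, 2), J) = Add(J, Pow(K, 2)))
Function('p')(U) = Mul(U, Add(4, U))
Function('x')(u) = Add(9, Mul(2, u), Mul(4, Pow(u, 2))) (Function('x')(u) = Add(3, Add(Add(Add(6, Pow(Add(u, u), 2)), u), u)) = Add(3, Add(Add(Add(6, Pow(Mul(2, u), 2)), u), u)) = Add(3, Add(Add(Add(6, Mul(4, Pow(u, 2))), u), u)) = Add(3, Add(Add(6, u, Mul(4, Pow(u, 2))), u)) = Add(3, Add(6, Mul(2, u), Mul(4, Pow(u, 2)))) = Add(9, Mul(2, u), Mul(4, Pow(u, 2))))
Mul(Add(-2882, 3695), Pow(Add(Pow(-49, 2), Function('x')(Function('p')(5))), -1)) = Mul(Add(-2882, 3695), Pow(Add(Pow(-49, 2), Add(9, Mul(2, Mul(5, Add(4, 5))), Mul(4, Pow(Mul(5, Add(4, 5)), 2)))), -1)) = Mul(813, Pow(Add(2401, Add(9, Mul(2, Mul(5, 9)), Mul(4, Pow(Mul(5, 9), 2)))), -1)) = Mul(813, Pow(Add(2401, Add(9, Mul(2, 45), Mul(4, Pow(45, 2)))), -1)) = Mul(813, Pow(Add(2401, Add(9, 90, Mul(4, 2025))), -1)) = Mul(813, Pow(Add(2401, Add(9, 90, 8100)), -1)) = Mul(813, Pow(Add(2401, 8199), -1)) = Mul(813, Pow(10600, -1)) = Mul(813, Rational(1, 10600)) = Rational(813, 10600)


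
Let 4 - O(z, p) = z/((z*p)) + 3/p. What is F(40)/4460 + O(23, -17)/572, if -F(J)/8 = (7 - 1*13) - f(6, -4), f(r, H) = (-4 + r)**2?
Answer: 13738/542113 ≈ 0.025342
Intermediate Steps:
O(z, p) = 4 - 4/p (O(z, p) = 4 - (z/((z*p)) + 3/p) = 4 - (z/((p*z)) + 3/p) = 4 - (z*(1/(p*z)) + 3/p) = 4 - (1/p + 3/p) = 4 - 4/p)
F(J) = 80 (F(J) = -8*((7 - 1*13) - (-4 + 6)**2) = -8*((7 - 13) - 1*2**2) = -8*(-6 - 1*4) = -8*(-6 - 4) = -8*(-10) = 80)
F(40)/4460 + O(23, -17)/572 = 80/4460 + (4 - 4/(-17))/572 = 80*(1/4460) + (4 - 4*(-1/17))*(1/572) = 4/223 + (4 + 4/17)*(1/572) = 4/223 + (72/17)*(1/572) = 4/223 + 18/2431 = 13738/542113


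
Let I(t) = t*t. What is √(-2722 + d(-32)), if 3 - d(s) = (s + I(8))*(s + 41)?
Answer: I*√3007 ≈ 54.836*I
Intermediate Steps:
I(t) = t²
d(s) = 3 - (41 + s)*(64 + s) (d(s) = 3 - (s + 8²)*(s + 41) = 3 - (s + 64)*(41 + s) = 3 - (64 + s)*(41 + s) = 3 - (41 + s)*(64 + s))
√(-2722 + d(-32)) = √(-2722 + (-2621 - 1*(-32)² - 105*(-32))) = √(-2722 + (-2621 - 1*1024 + 3360)) = √(-2722 + (-2621 - 1024 + 3360)) = √(-2722 - 285) = √(-3007) = I*√3007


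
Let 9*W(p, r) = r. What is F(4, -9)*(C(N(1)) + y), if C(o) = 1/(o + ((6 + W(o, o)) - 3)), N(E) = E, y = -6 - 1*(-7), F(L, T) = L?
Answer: 184/37 ≈ 4.9730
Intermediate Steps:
W(p, r) = r/9
y = 1 (y = -6 + 7 = 1)
C(o) = 1/(3 + 10*o/9) (C(o) = 1/(o + ((6 + o/9) - 3)) = 1/(o + (3 + o/9)) = 1/(3 + 10*o/9))
F(4, -9)*(C(N(1)) + y) = 4*(9/(27 + 10*1) + 1) = 4*(9/(27 + 10) + 1) = 4*(9/37 + 1) = 4*(46/37) = 184/37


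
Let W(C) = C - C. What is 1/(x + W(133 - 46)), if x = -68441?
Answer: -1/68441 ≈ -1.4611e-5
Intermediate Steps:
W(C) = 0
1/(x + W(133 - 46)) = 1/(-68441 + 0) = 1/(-68441) = -1/68441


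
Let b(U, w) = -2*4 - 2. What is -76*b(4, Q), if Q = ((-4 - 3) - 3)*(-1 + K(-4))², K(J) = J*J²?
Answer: 760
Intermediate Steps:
K(J) = J³
Q = -42250 (Q = ((-4 - 3) - 3)*(-1 + (-4)³)² = (-7 - 3)*(-1 - 64)² = -10*(-65)² = -10*4225 = -42250)
b(U, w) = -10 (b(U, w) = -8 - 2 = -10)
-76*b(4, Q) = -76*(-10) = 760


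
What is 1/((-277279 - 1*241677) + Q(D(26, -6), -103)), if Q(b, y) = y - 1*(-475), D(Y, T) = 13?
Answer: -1/518584 ≈ -1.9283e-6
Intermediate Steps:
Q(b, y) = 475 + y (Q(b, y) = y + 475 = 475 + y)
1/((-277279 - 1*241677) + Q(D(26, -6), -103)) = 1/((-277279 - 1*241677) + (475 - 103)) = 1/((-277279 - 241677) + 372) = 1/(-518956 + 372) = 1/(-518584) = -1/518584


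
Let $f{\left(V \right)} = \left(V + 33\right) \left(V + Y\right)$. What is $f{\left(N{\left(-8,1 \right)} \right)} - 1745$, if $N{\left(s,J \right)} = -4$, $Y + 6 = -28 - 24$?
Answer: $-3543$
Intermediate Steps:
$Y = -58$ ($Y = -6 - 52 = -58$)
$f{\left(V \right)} = \left(-58 + V\right) \left(33 + V\right)$ ($f{\left(V \right)} = \left(V + 33\right) \left(V - 58\right) = \left(33 + V\right) \left(-58 + V\right) = \left(-58 + V\right) \left(33 + V\right)$)
$f{\left(N{\left(-8,1 \right)} \right)} - 1745 = \left(-1914 + \left(-4\right)^{2} - -100\right) - 1745 = \left(-1914 + 16 + 100\right) - 1745 = -1798 - 1745 = -3543$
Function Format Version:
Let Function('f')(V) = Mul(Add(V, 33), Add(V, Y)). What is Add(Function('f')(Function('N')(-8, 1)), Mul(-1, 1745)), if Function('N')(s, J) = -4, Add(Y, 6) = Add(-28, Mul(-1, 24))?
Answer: -3543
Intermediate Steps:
Y = -58 (Y = Add(-6, Add(-28, Mul(-1, 24))) = Add(-6, Add(-28, -24)) = Add(-6, -52) = -58)
Function('f')(V) = Mul(Add(-58, V), Add(33, V)) (Function('f')(V) = Mul(Add(V, 33), Add(V, -58)) = Mul(Add(33, V), Add(-58, V)) = Mul(Add(-58, V), Add(33, V)))
Add(Function('f')(Function('N')(-8, 1)), Mul(-1, 1745)) = Add(Add(-1914, Pow(-4, 2), Mul(-25, -4)), Mul(-1, 1745)) = Add(Add(-1914, 16, 100), -1745) = Add(-1798, -1745) = -3543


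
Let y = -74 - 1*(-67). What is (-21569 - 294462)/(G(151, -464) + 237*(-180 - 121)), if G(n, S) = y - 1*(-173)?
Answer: 316031/71171 ≈ 4.4404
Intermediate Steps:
y = -7 (y = -74 + 67 = -7)
G(n, S) = 166 (G(n, S) = -7 - 1*(-173) = -7 + 173 = 166)
(-21569 - 294462)/(G(151, -464) + 237*(-180 - 121)) = (-21569 - 294462)/(166 + 237*(-180 - 121)) = -316031/(166 + 237*(-301)) = -316031/(166 - 71337) = -316031/(-71171) = -316031*(-1/71171) = 316031/71171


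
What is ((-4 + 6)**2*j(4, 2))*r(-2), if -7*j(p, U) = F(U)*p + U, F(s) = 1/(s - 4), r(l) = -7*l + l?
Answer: 0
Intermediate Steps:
r(l) = -6*l
F(s) = 1/(-4 + s)
j(p, U) = -U/7 - p/(7*(-4 + U)) (j(p, U) = -(p/(-4 + U) + U)/7 = -(U + p/(-4 + U))/7 = -U/7 - p/(7*(-4 + U)))
((-4 + 6)**2*j(4, 2))*r(-2) = ((-4 + 6)**2*((-1*4 - 1*2*(-4 + 2))/(7*(-4 + 2))))*(-6*(-2)) = (2**2*((1/7)*(-4 - 1*2*(-2))/(-2)))*12 = (4*((1/7)*(-1/2)*(-4 + 4)))*12 = (4*((1/7)*(-1/2)*0))*12 = (4*0)*12 = 0*12 = 0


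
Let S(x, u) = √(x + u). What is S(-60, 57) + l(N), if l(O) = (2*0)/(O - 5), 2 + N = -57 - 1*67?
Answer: I*√3 ≈ 1.732*I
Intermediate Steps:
S(x, u) = √(u + x)
N = -126 (N = -2 + (-57 - 1*67) = -2 + (-57 - 67) = -2 - 124 = -126)
l(O) = 0 (l(O) = 0/(-5 + O) = 0)
S(-60, 57) + l(N) = √(57 - 60) + 0 = √(-3) + 0 = I*√3 + 0 = I*√3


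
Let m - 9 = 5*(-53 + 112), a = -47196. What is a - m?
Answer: -47500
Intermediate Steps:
m = 304 (m = 9 + 5*(-53 + 112) = 9 + 5*59 = 9 + 295 = 304)
a - m = -47196 - 1*304 = -47196 - 304 = -47500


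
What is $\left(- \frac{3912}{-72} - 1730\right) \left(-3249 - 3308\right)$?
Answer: $\frac{32962039}{3} \approx 1.0987 \cdot 10^{7}$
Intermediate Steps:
$\left(- \frac{3912}{-72} - 1730\right) \left(-3249 - 3308\right) = \left(\left(-3912\right) \left(- \frac{1}{72}\right) - 1730\right) \left(-6557\right) = \left(\frac{163}{3} - 1730\right) \left(-6557\right) = \left(- \frac{5027}{3}\right) \left(-6557\right) = \frac{32962039}{3}$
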